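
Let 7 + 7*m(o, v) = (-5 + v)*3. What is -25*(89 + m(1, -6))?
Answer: -14575/7 ≈ -2082.1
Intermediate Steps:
m(o, v) = -22/7 + 3*v/7 (m(o, v) = -1 + ((-5 + v)*3)/7 = -1 + (-15 + 3*v)/7 = -1 + (-15/7 + 3*v/7) = -22/7 + 3*v/7)
-25*(89 + m(1, -6)) = -25*(89 + (-22/7 + (3/7)*(-6))) = -25*(89 + (-22/7 - 18/7)) = -25*(89 - 40/7) = -25*583/7 = -14575/7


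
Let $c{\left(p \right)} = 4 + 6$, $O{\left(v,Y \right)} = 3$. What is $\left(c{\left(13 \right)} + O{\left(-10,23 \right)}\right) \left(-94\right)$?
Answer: $-1222$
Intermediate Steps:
$c{\left(p \right)} = 10$
$\left(c{\left(13 \right)} + O{\left(-10,23 \right)}\right) \left(-94\right) = \left(10 + 3\right) \left(-94\right) = 13 \left(-94\right) = -1222$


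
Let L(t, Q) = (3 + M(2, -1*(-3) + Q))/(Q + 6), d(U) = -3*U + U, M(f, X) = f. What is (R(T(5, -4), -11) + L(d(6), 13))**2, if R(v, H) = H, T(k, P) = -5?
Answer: 41616/361 ≈ 115.28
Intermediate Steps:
d(U) = -2*U
L(t, Q) = 5/(6 + Q) (L(t, Q) = (3 + 2)/(Q + 6) = 5/(6 + Q))
(R(T(5, -4), -11) + L(d(6), 13))**2 = (-11 + 5/(6 + 13))**2 = (-11 + 5/19)**2 = (-204/19)**2 = 41616/361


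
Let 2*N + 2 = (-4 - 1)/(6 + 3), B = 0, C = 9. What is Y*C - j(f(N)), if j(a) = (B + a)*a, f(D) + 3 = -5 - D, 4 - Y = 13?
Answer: -40885/324 ≈ -126.19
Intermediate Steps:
Y = -9 (Y = 4 - 1*13 = 4 - 13 = -9)
N = -23/18 (N = -1 + ((-4 - 1)/(6 + 3))/2 = -1 + (-5/9)/2 = -1 + (-5*⅑)/2 = -1 + (½)*(-5/9) = -1 - 5/18 = -23/18 ≈ -1.2778)
f(D) = -8 - D (f(D) = -3 + (-5 - D) = -8 - D)
j(a) = a² (j(a) = (0 + a)*a = a*a = a²)
Y*C - j(f(N)) = -9*9 - (-8 - 1*(-23/18))² = -81 - (-8 + 23/18)² = -81 - (-121/18)² = -81 - 1*14641/324 = -81 - 14641/324 = -40885/324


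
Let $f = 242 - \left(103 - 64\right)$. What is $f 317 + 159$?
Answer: $64510$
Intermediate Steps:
$f = 203$ ($f = 242 - 39 = 203$)
$f 317 + 159 = 203 \cdot 317 + 159 = 64351 + 159 = 64510$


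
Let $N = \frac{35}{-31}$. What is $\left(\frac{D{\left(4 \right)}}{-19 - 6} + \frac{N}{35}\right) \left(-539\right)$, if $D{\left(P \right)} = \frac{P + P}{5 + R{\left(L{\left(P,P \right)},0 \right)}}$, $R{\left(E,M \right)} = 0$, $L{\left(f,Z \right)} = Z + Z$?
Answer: $\frac{201047}{3875} \approx 51.883$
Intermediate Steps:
$L{\left(f,Z \right)} = 2 Z$
$D{\left(P \right)} = \frac{2 P}{5}$ ($D{\left(P \right)} = \frac{P + P}{5 + 0} = \frac{2 P}{5}$)
$N = - \frac{35}{31}$ ($N = 35 \left(- \frac{1}{31}\right) = - \frac{35}{31} \approx -1.129$)
$\left(\frac{D{\left(4 \right)}}{-19 - 6} + \frac{N}{35}\right) \left(-539\right) = \left(\frac{\frac{2}{5} \cdot 4}{-19 - 6} - \frac{35}{31 \cdot 35}\right) \left(-539\right) = \left(\frac{8}{5 \left(-25\right)} - \frac{1}{31}\right) \left(-539\right) = \left(\frac{8}{5} \left(- \frac{1}{25}\right) - \frac{1}{31}\right) \left(-539\right) = \left(- \frac{8}{125} - \frac{1}{31}\right) \left(-539\right) = \left(- \frac{373}{3875}\right) \left(-539\right) = \frac{201047}{3875}$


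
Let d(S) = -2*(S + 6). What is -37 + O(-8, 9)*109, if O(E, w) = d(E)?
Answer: 399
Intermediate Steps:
d(S) = -12 - 2*S (d(S) = -2*(6 + S) = -12 - 2*S)
O(E, w) = -12 - 2*E
-37 + O(-8, 9)*109 = -37 + (-12 - 2*(-8))*109 = -37 + (-12 + 16)*109 = -37 + 4*109 = -37 + 436 = 399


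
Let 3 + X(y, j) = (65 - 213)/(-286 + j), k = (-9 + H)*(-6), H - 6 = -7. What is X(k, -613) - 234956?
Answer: -211227993/899 ≈ -2.3496e+5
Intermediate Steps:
H = -1 (H = 6 - 7 = -1)
k = 60 (k = (-9 - 1)*(-6) = -10*(-6) = 60)
X(y, j) = -3 - 148/(-286 + j) (X(y, j) = -3 + (65 - 213)/(-286 + j) = -3 - 148/(-286 + j))
X(k, -613) - 234956 = (710 - 3*(-613))/(-286 - 613) - 234956 = (710 + 1839)/(-899) - 234956 = -1/899*2549 - 234956 = -2549/899 - 234956 = -211227993/899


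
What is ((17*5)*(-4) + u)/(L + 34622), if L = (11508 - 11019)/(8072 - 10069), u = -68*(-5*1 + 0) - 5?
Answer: -1997/13827929 ≈ -0.00014442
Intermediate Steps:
u = 335 (u = -68*(-5 + 0) - 5 = -68*(-5) - 5 = 340 - 5 = 335)
L = -489/1997 (L = 489/(-1997) = 489*(-1/1997) = -489/1997 ≈ -0.24487)
((17*5)*(-4) + u)/(L + 34622) = ((17*5)*(-4) + 335)/(-489/1997 + 34622) = (85*(-4) + 335)/(69139645/1997) = (-340 + 335)*(1997/69139645) = -5*1997/69139645 = -1997/13827929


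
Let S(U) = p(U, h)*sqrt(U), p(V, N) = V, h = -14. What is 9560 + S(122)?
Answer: 9560 + 122*sqrt(122) ≈ 10908.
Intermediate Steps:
S(U) = U**(3/2) (S(U) = U*sqrt(U) = U**(3/2))
9560 + S(122) = 9560 + 122**(3/2) = 9560 + 122*sqrt(122)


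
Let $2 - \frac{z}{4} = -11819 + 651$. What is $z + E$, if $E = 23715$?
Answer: $68395$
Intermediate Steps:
$z = 44680$ ($z = 8 - 4 \left(-11819 + 651\right) = 8 - -44672 = 8 + 44672 = 44680$)
$z + E = 44680 + 23715 = 68395$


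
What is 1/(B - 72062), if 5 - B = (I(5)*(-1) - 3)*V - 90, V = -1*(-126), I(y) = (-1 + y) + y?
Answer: -1/70455 ≈ -1.4193e-5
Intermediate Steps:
I(y) = -1 + 2*y
V = 126
B = 1607 (B = 5 - (((-1 + 2*5)*(-1) - 3)*126 - 90) = 5 - (((-1 + 10)*(-1) - 3)*126 - 90) = 5 - ((9*(-1) - 3)*126 - 90) = 5 - ((-9 - 3)*126 - 90) = 5 - (-12*126 - 90) = 5 - (-1512 - 90) = 5 - 1*(-1602) = 5 + 1602 = 1607)
1/(B - 72062) = 1/(1607 - 72062) = 1/(-70455) = -1/70455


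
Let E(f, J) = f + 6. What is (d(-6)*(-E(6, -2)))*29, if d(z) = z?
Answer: 2088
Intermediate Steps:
E(f, J) = 6 + f
(d(-6)*(-E(6, -2)))*29 = -(-6)*(6 + 6)*29 = -(-6)*12*29 = -6*(-12)*29 = 72*29 = 2088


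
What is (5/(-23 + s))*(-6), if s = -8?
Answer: 30/31 ≈ 0.96774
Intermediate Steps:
(5/(-23 + s))*(-6) = (5/(-23 - 8))*(-6) = (5/(-31))*(-6) = (5*(-1/31))*(-6) = -5/31*(-6) = 30/31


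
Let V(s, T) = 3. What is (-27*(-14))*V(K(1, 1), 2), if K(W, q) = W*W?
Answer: 1134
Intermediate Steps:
K(W, q) = W²
(-27*(-14))*V(K(1, 1), 2) = -27*(-14)*3 = 378*3 = 1134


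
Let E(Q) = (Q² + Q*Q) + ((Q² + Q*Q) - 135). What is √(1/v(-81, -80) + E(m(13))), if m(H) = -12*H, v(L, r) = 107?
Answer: 2*√278236487/107 ≈ 311.78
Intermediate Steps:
E(Q) = -135 + 4*Q² (E(Q) = (Q² + Q²) + ((Q² + Q²) - 135) = 2*Q² + (2*Q² - 135) = 2*Q² + (-135 + 2*Q²) = -135 + 4*Q²)
√(1/v(-81, -80) + E(m(13))) = √(1/107 + (-135 + 4*(-12*13)²)) = √(1/107 + (-135 + 4*(-156)²)) = √(1/107 + (-135 + 4*24336)) = √(1/107 + (-135 + 97344)) = √(1/107 + 97209) = √(10401364/107) = 2*√278236487/107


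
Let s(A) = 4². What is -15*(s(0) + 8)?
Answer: -360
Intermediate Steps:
s(A) = 16
-15*(s(0) + 8) = -15*(16 + 8) = -15*24 = -360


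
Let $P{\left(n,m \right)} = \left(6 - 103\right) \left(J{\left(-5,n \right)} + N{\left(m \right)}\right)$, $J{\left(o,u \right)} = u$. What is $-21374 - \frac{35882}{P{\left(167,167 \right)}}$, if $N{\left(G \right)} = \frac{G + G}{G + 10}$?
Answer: $- \frac{61970148140}{2899621} \approx -21372.0$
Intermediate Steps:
$N{\left(G \right)} = \frac{2 G}{10 + G}$
$P{\left(n,m \right)} = - 97 n - \frac{194 m}{10 + m}$ ($P{\left(n,m \right)} = \left(6 - 103\right) \left(n + \frac{2 m}{10 + m}\right) = - 97 \left(n + \frac{2 m}{10 + m}\right) = - 97 n - \frac{194 m}{10 + m}$)
$-21374 - \frac{35882}{P{\left(167,167 \right)}} = -21374 - \frac{35882}{97 \frac{1}{10 + 167} \left(\left(-2\right) 167 - 167 \left(10 + 167\right)\right)} = -21374 - \frac{35882}{97 \cdot \frac{1}{177} \left(-334 - 167 \cdot 177\right)} = -21374 - \frac{35882}{97 \cdot \frac{1}{177} \left(-334 - 29559\right)} = -21374 - \frac{35882}{97 \cdot \frac{1}{177} \left(-29893\right)} = -21374 - \frac{35882}{- \frac{2899621}{177}} = -21374 - 35882 \left(- \frac{177}{2899621}\right) = -21374 - - \frac{6351114}{2899621} = -21374 + \frac{6351114}{2899621} = - \frac{61970148140}{2899621}$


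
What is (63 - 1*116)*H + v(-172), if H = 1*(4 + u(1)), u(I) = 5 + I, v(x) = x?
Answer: -702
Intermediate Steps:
H = 10 (H = 1*(4 + (5 + 1)) = 1*(4 + 6) = 1*10 = 10)
(63 - 1*116)*H + v(-172) = (63 - 1*116)*10 - 172 = (63 - 116)*10 - 172 = -53*10 - 172 = -530 - 172 = -702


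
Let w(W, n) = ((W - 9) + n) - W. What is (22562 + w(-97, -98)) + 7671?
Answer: 30126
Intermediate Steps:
w(W, n) = -9 + n (w(W, n) = ((-9 + W) + n) - W = (-9 + W + n) - W = -9 + n)
(22562 + w(-97, -98)) + 7671 = (22562 + (-9 - 98)) + 7671 = (22562 - 107) + 7671 = 22455 + 7671 = 30126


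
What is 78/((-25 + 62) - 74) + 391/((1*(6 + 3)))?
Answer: 13765/333 ≈ 41.336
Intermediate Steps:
78/((-25 + 62) - 74) + 391/((1*(6 + 3))) = 78/(37 - 74) + 391/((1*9)) = 78/(-37) + 391/9 = 78*(-1/37) + 391*(⅑) = -78/37 + 391/9 = 13765/333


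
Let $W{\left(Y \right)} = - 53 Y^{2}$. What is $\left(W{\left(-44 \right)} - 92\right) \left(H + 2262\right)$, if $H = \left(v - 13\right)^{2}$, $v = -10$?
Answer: $-286635700$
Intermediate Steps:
$H = 529$ ($H = \left(-10 - 13\right)^{2} = \left(-23\right)^{2} = 529$)
$\left(W{\left(-44 \right)} - 92\right) \left(H + 2262\right) = \left(- 53 \left(-44\right)^{2} - 92\right) \left(529 + 2262\right) = \left(\left(-53\right) 1936 - 92\right) 2791 = \left(-102608 - 92\right) 2791 = \left(-102700\right) 2791 = -286635700$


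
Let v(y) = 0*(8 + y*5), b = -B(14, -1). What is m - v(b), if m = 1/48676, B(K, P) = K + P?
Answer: 1/48676 ≈ 2.0544e-5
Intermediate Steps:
b = -13 (b = -(14 - 1) = -1*13 = -13)
v(y) = 0 (v(y) = 0*(8 + 5*y) = 0)
m = 1/48676 ≈ 2.0544e-5
m - v(b) = 1/48676 - 1*0 = 1/48676 + 0 = 1/48676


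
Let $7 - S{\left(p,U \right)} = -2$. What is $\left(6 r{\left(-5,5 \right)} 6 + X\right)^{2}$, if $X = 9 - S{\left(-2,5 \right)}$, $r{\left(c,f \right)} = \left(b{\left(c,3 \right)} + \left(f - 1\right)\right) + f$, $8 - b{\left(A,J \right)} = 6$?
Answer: $156816$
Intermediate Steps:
$b{\left(A,J \right)} = 2$ ($b{\left(A,J \right)} = 8 - 6 = 2$)
$S{\left(p,U \right)} = 9$ ($S{\left(p,U \right)} = 7 - -2 = 7 + 2 = 9$)
$r{\left(c,f \right)} = 1 + 2 f$ ($r{\left(c,f \right)} = \left(2 + \left(f - 1\right)\right) + f = \left(2 + \left(-1 + f\right)\right) + f = \left(1 + f\right) + f = 1 + 2 f$)
$X = 0$ ($X = 9 - 9 = 0$)
$\left(6 r{\left(-5,5 \right)} 6 + X\right)^{2} = \left(6 \left(1 + 2 \cdot 5\right) 6 + 0\right)^{2} = \left(6 \left(1 + 10\right) 6 + 0\right)^{2} = \left(6 \cdot 11 \cdot 6 + 0\right)^{2} = \left(66 \cdot 6 + 0\right)^{2} = \left(396 + 0\right)^{2} = 396^{2} = 156816$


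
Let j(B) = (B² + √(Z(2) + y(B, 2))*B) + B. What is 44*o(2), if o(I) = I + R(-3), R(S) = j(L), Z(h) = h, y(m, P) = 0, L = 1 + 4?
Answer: 1408 + 220*√2 ≈ 1719.1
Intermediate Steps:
L = 5
j(B) = B + B² + B*√2 (j(B) = (B² + √(2 + 0)*B) + B = (B² + √2*B) + B = (B² + B*√2) + B = B + B² + B*√2)
R(S) = 30 + 5*√2 (R(S) = 5*(1 + 5 + √2) = 5*(6 + √2) = 30 + 5*√2)
o(I) = 30 + I + 5*√2 (o(I) = I + (30 + 5*√2) = 30 + I + 5*√2)
44*o(2) = 44*(30 + 2 + 5*√2) = 44*(32 + 5*√2) = 1408 + 220*√2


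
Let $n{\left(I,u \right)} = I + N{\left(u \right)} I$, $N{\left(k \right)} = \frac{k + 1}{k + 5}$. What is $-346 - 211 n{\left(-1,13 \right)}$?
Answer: $\frac{262}{9} \approx 29.111$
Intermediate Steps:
$N{\left(k \right)} = \frac{1 + k}{5 + k}$
$n{\left(I,u \right)} = I + \frac{I \left(1 + u\right)}{5 + u}$ ($n{\left(I,u \right)} = I + \frac{1 + u}{5 + u} I = I + \frac{I \left(1 + u\right)}{5 + u}$)
$-346 - 211 n{\left(-1,13 \right)} = -346 - 211 \cdot 2 \left(-1\right) \frac{1}{5 + 13} \left(3 + 13\right) = -346 - 211 \cdot 2 \left(-1\right) \frac{1}{18} \cdot 16 = -346 - - \frac{3376}{9} = -346 + \frac{3376}{9} = \frac{262}{9}$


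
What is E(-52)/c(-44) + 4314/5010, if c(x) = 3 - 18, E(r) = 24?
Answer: -617/835 ≈ -0.73892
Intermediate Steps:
c(x) = -15
E(-52)/c(-44) + 4314/5010 = 24/(-15) + 4314/5010 = 24*(-1/15) + 4314*(1/5010) = -8/5 + 719/835 = -617/835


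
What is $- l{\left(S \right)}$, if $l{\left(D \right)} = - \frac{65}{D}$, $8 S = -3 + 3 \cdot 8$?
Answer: $\frac{520}{21} \approx 24.762$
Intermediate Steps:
$S = \frac{21}{8}$ ($S = \frac{-3 + 3 \cdot 8}{8} = \frac{-3 + 24}{8} = \frac{1}{8} \cdot 21 = \frac{21}{8} \approx 2.625$)
$- l{\left(S \right)} = - \frac{-65}{\frac{21}{8}} = - \frac{\left(-65\right) 8}{21} = \left(-1\right) \left(- \frac{520}{21}\right) = \frac{520}{21}$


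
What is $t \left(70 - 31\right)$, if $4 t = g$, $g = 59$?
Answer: $\frac{2301}{4} \approx 575.25$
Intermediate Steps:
$t = \frac{59}{4}$ ($t = \frac{1}{4} \cdot 59 = \frac{59}{4} \approx 14.75$)
$t \left(70 - 31\right) = \frac{59 \left(70 - 31\right)}{4} = \frac{59}{4} \cdot 39 = \frac{2301}{4}$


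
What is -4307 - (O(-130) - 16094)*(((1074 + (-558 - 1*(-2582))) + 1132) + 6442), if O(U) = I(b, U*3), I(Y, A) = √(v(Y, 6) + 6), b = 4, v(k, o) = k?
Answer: 171750861 - 10672*√10 ≈ 1.7172e+8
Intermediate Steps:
I(Y, A) = √(6 + Y) (I(Y, A) = √(Y + 6) = √(6 + Y))
O(U) = √10 (O(U) = √(6 + 4) = √10)
-4307 - (O(-130) - 16094)*(((1074 + (-558 - 1*(-2582))) + 1132) + 6442) = -4307 - (√10 - 16094)*(((1074 + (-558 - 1*(-2582))) + 1132) + 6442) = -4307 - (-16094 + √10)*(((1074 + (-558 + 2582)) + 1132) + 6442) = -4307 - (-16094 + √10)*(((1074 + 2024) + 1132) + 6442) = -4307 - (-16094 + √10)*((3098 + 1132) + 6442) = -4307 - (-16094 + √10)*(4230 + 6442) = -4307 - (-16094 + √10)*10672 = -4307 - (-171755168 + 10672*√10) = -4307 + (171755168 - 10672*√10) = 171750861 - 10672*√10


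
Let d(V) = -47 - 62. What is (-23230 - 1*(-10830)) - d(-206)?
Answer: -12291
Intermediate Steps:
d(V) = -109
(-23230 - 1*(-10830)) - d(-206) = (-23230 - 1*(-10830)) - 1*(-109) = (-23230 + 10830) + 109 = -12400 + 109 = -12291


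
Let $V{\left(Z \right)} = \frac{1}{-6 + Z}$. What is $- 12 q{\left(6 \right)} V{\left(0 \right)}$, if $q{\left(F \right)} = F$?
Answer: $12$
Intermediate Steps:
$- 12 q{\left(6 \right)} V{\left(0 \right)} = \frac{\left(-12\right) 6}{-6 + 0} = - \frac{72}{-6} = \left(-72\right) \left(- \frac{1}{6}\right) = 12$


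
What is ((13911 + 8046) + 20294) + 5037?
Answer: 47288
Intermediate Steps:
((13911 + 8046) + 20294) + 5037 = (21957 + 20294) + 5037 = 42251 + 5037 = 47288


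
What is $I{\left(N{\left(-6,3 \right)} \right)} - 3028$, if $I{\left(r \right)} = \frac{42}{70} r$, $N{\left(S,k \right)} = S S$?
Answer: $- \frac{15032}{5} \approx -3006.4$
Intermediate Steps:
$N{\left(S,k \right)} = S^{2}$
$I{\left(r \right)} = \frac{3 r}{5}$ ($I{\left(r \right)} = 42 \cdot \frac{1}{70} r = \frac{3 r}{5}$)
$I{\left(N{\left(-6,3 \right)} \right)} - 3028 = \frac{3 \left(-6\right)^{2}}{5} - 3028 = \frac{3}{5} \cdot 36 - 3028 = \frac{108}{5} - 3028 = - \frac{15032}{5}$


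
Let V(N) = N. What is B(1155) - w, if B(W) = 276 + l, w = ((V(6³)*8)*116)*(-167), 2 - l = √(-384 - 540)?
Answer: 33475094 - 2*I*√231 ≈ 3.3475e+7 - 30.397*I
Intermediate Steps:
l = 2 - 2*I*√231 (l = 2 - √(-384 - 540) = 2 - √(-924) = 2 - 2*I*√231 ≈ 2.0 - 30.397*I)
w = -33474816 (w = ((6³*8)*116)*(-167) = ((216*8)*116)*(-167) = (1728*116)*(-167) = 200448*(-167) = -33474816)
B(W) = 278 - 2*I*√231 (B(W) = 276 + (2 - 2*I*√231) = 278 - 2*I*√231)
B(1155) - w = (278 - 2*I*√231) - 1*(-33474816) = (278 - 2*I*√231) + 33474816 = 33475094 - 2*I*√231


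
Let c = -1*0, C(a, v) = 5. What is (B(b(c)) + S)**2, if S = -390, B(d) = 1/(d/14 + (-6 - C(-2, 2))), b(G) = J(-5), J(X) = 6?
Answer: 833303689/5476 ≈ 1.5217e+5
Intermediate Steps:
c = 0
b(G) = 6
B(d) = 1/(-11 + d/14) (B(d) = 1/(d/14 + (-6 - 1*5)) = 1/(d*(1/14) + (-6 - 5)) = 1/(d/14 - 11) = 1/(-11 + d/14))
(B(b(c)) + S)**2 = (14/(-154 + 6) - 390)**2 = (14/(-148) - 390)**2 = (14*(-1/148) - 390)**2 = (-7/74 - 390)**2 = (-28867/74)**2 = 833303689/5476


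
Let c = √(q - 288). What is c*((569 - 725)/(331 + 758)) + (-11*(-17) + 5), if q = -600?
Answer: 192 - 104*I*√222/363 ≈ 192.0 - 4.2688*I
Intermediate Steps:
c = 2*I*√222 (c = √(-600 - 288) = √(-888) = 2*I*√222 ≈ 29.799*I)
c*((569 - 725)/(331 + 758)) + (-11*(-17) + 5) = (2*I*√222)*((569 - 725)/(331 + 758)) + (-11*(-17) + 5) = (2*I*√222)*(-156/1089) + (187 + 5) = (2*I*√222)*(-156*1/1089) + 192 = (2*I*√222)*(-52/363) + 192 = -104*I*√222/363 + 192 = 192 - 104*I*√222/363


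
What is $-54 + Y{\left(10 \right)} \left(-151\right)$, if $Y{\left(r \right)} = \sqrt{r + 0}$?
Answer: $-54 - 151 \sqrt{10} \approx -531.5$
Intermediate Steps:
$Y{\left(r \right)} = \sqrt{r}$
$-54 + Y{\left(10 \right)} \left(-151\right) = -54 + \sqrt{10} \left(-151\right) = -54 - 151 \sqrt{10}$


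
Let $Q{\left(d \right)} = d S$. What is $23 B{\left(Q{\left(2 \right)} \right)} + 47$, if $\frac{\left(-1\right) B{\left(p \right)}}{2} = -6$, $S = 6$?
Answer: $323$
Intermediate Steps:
$Q{\left(d \right)} = 6 d$ ($Q{\left(d \right)} = d 6 = 6 d$)
$B{\left(p \right)} = 12$ ($B{\left(p \right)} = \left(-2\right) \left(-6\right) = 12$)
$23 B{\left(Q{\left(2 \right)} \right)} + 47 = 23 \cdot 12 + 47 = 276 + 47 = 323$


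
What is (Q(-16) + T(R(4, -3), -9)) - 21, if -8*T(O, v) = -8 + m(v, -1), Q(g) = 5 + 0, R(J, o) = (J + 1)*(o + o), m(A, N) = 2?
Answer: -61/4 ≈ -15.250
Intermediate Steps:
R(J, o) = 2*o*(1 + J) (R(J, o) = (1 + J)*(2*o) = 2*o*(1 + J))
Q(g) = 5
T(O, v) = ¾ (T(O, v) = -(-8 + 2)/8 = -⅛*(-6) = ¾)
(Q(-16) + T(R(4, -3), -9)) - 21 = (5 + ¾) - 21 = 23/4 - 21 = -61/4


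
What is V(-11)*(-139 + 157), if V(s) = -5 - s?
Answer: 108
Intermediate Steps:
V(-11)*(-139 + 157) = (-5 - 1*(-11))*(-139 + 157) = (-5 + 11)*18 = 6*18 = 108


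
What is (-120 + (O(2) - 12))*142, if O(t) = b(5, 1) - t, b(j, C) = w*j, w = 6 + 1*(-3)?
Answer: -16898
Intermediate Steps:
w = 3 (w = 6 - 3 = 3)
b(j, C) = 3*j
O(t) = 15 - t (O(t) = 3*5 - t = 15 - t)
(-120 + (O(2) - 12))*142 = (-120 + ((15 - 1*2) - 12))*142 = (-120 + ((15 - 2) - 12))*142 = (-120 + (13 - 12))*142 = (-120 + 1)*142 = -119*142 = -16898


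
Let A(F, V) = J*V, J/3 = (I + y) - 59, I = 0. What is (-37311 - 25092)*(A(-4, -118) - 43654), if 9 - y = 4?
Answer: 1531244814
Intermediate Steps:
y = 5 (y = 9 - 1*4 = 9 - 4 = 5)
J = -162 (J = 3*((0 + 5) - 59) = 3*(5 - 59) = 3*(-54) = -162)
A(F, V) = -162*V
(-37311 - 25092)*(A(-4, -118) - 43654) = (-37311 - 25092)*(-162*(-118) - 43654) = -62403*(19116 - 43654) = -62403*(-24538) = 1531244814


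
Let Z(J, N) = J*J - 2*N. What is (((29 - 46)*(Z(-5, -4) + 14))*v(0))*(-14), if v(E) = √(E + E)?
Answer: 0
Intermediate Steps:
v(E) = √2*√E (v(E) = √(2*E) = √2*√E)
Z(J, N) = J² - 2*N
(((29 - 46)*(Z(-5, -4) + 14))*v(0))*(-14) = (((29 - 46)*(((-5)² - 2*(-4)) + 14))*(√2*√0))*(-14) = ((-17*((25 + 8) + 14))*(√2*0))*(-14) = (-17*(33 + 14)*0)*(-14) = (-17*47*0)*(-14) = -799*0*(-14) = 0*(-14) = 0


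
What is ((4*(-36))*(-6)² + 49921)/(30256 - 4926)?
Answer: 44737/25330 ≈ 1.7662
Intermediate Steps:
((4*(-36))*(-6)² + 49921)/(30256 - 4926) = (-144*36 + 49921)/25330 = (-5184 + 49921)*(1/25330) = 44737*(1/25330) = 44737/25330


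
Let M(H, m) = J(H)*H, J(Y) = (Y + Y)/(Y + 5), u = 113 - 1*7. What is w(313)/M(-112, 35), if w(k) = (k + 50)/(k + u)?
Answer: -38841/10511872 ≈ -0.0036950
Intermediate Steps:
u = 106 (u = 113 - 7 = 106)
J(Y) = 2*Y/(5 + Y) (J(Y) = (2*Y)/(5 + Y) = 2*Y/(5 + Y))
w(k) = (50 + k)/(106 + k) (w(k) = (k + 50)/(k + 106) = (50 + k)/(106 + k))
M(H, m) = 2*H²/(5 + H) (M(H, m) = (2*H/(5 + H))*H = 2*H²/(5 + H))
w(313)/M(-112, 35) = ((50 + 313)/(106 + 313))/((2*(-112)²/(5 - 112))) = (363/419)/((2*12544/(-107))) = ((1/419)*363)/((2*12544*(-1/107))) = 363/(419*(-25088/107)) = (363/419)*(-107/25088) = -38841/10511872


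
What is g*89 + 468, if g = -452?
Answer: -39760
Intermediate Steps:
g*89 + 468 = -452*89 + 468 = -40228 + 468 = -39760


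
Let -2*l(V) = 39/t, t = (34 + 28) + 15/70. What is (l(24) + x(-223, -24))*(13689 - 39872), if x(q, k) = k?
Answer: 42652107/67 ≈ 6.3660e+5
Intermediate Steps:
t = 871/14 (t = 62 + 15*(1/70) = 62 + 3/14 = 871/14 ≈ 62.214)
l(V) = -21/67 (l(V) = -39/(2*871/14) = -39*14/(2*871) = -1/2*42/67 = -21/67)
(l(24) + x(-223, -24))*(13689 - 39872) = (-21/67 - 24)*(13689 - 39872) = -1629/67*(-26183) = 42652107/67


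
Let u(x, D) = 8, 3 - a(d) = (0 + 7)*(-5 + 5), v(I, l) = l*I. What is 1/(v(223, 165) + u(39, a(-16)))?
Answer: 1/36803 ≈ 2.7172e-5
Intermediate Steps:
v(I, l) = I*l
a(d) = 3 (a(d) = 3 - (0 + 7)*(-5 + 5) = 3 - 7*0 = 3 - 1*0 = 3 + 0 = 3)
1/(v(223, 165) + u(39, a(-16))) = 1/(223*165 + 8) = 1/(36795 + 8) = 1/36803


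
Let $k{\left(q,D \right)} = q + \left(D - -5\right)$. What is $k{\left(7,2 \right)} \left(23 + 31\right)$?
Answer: $756$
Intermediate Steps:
$k{\left(q,D \right)} = 5 + D + q$ ($k{\left(q,D \right)} = q + \left(D + 5\right) = q + \left(5 + D\right) = 5 + D + q$)
$k{\left(7,2 \right)} \left(23 + 31\right) = \left(5 + 2 + 7\right) \left(23 + 31\right) = 14 \cdot 54 = 756$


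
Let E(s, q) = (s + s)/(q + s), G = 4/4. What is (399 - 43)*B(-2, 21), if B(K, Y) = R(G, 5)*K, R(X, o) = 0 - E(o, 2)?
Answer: 7120/7 ≈ 1017.1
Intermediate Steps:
G = 1 (G = 4*(¼) = 1)
E(s, q) = 2*s/(q + s) (E(s, q) = (2*s)/(q + s) = 2*s/(q + s))
R(X, o) = -2*o/(2 + o) (R(X, o) = 0 - 2*o/(2 + o) = -2*o/(2 + o))
B(K, Y) = -10*K/7 (B(K, Y) = (-2*5/(2 + 5))*K = (-2*5/7)*K = (-2*5*⅐)*K = -10*K/7)
(399 - 43)*B(-2, 21) = (399 - 43)*(-10/7*(-2)) = 356*(20/7) = 7120/7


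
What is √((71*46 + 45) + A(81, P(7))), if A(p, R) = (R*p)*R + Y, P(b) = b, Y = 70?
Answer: 35*√6 ≈ 85.732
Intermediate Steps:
A(p, R) = 70 + p*R² (A(p, R) = (R*p)*R + 70 = p*R² + 70 = 70 + p*R²)
√((71*46 + 45) + A(81, P(7))) = √((71*46 + 45) + (70 + 81*7²)) = √((3266 + 45) + (70 + 81*49)) = √(3311 + (70 + 3969)) = √(3311 + 4039) = √7350 = 35*√6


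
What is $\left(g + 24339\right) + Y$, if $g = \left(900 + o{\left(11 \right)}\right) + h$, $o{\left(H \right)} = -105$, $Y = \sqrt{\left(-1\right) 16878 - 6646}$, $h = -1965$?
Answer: $23169 + 2 i \sqrt{5881} \approx 23169.0 + 153.38 i$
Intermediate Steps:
$Y = 2 i \sqrt{5881}$ ($Y = \sqrt{-16878 - 6646} = \sqrt{-23524} = 2 i \sqrt{5881} \approx 153.38 i$)
$g = -1170$ ($g = \left(900 - 105\right) - 1965 = 795 - 1965 = -1170$)
$\left(g + 24339\right) + Y = \left(-1170 + 24339\right) + 2 i \sqrt{5881} = 23169 + 2 i \sqrt{5881}$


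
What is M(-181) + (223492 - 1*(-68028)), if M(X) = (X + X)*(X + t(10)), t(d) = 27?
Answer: 347268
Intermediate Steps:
M(X) = 2*X*(27 + X) (M(X) = (X + X)*(X + 27) = (2*X)*(27 + X) = 2*X*(27 + X))
M(-181) + (223492 - 1*(-68028)) = 2*(-181)*(27 - 181) + (223492 - 1*(-68028)) = 2*(-181)*(-154) + (223492 + 68028) = 55748 + 291520 = 347268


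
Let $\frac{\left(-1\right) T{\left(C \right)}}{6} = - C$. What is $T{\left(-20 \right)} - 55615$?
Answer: $-55735$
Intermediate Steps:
$T{\left(C \right)} = 6 C$ ($T{\left(C \right)} = - 6 \left(- C\right) = 6 C$)
$T{\left(-20 \right)} - 55615 = 6 \left(-20\right) - 55615 = -120 - 55615 = -55735$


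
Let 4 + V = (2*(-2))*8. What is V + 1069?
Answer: 1033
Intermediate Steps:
V = -36 (V = -4 + (2*(-2))*8 = -4 - 4*8 = -4 - 32 = -36)
V + 1069 = -36 + 1069 = 1033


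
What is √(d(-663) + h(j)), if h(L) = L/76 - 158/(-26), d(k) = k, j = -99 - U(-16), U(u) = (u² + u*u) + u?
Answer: 15*I*√720993/494 ≈ 25.783*I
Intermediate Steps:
U(u) = u + 2*u² (U(u) = (u² + u²) + u = 2*u² + u = u + 2*u²)
j = -595 (j = -99 - (-16)*(1 + 2*(-16)) = -99 - (-16)*(1 - 32) = -99 - (-16)*(-31) = -99 - 1*496 = -99 - 496 = -595)
h(L) = 79/13 + L/76 (h(L) = L*(1/76) - 158*(-1/26) = L/76 + 79/13 = 79/13 + L/76)
√(d(-663) + h(j)) = √(-663 + (79/13 + (1/76)*(-595))) = √(-663 + (79/13 - 595/76)) = √(-663 - 1731/988) = √(-656775/988) = 15*I*√720993/494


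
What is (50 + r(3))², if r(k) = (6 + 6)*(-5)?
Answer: 100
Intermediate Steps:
r(k) = -60 (r(k) = 12*(-5) = -60)
(50 + r(3))² = (50 - 60)² = (-10)² = 100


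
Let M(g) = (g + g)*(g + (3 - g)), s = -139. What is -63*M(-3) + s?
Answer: 995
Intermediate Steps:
M(g) = 6*g (M(g) = (2*g)*3 = 6*g)
-63*M(-3) + s = -378*(-3) - 139 = -63*(-18) - 139 = 1134 - 139 = 995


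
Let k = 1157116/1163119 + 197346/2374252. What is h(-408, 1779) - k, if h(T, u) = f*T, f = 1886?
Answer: -1062486515397640775/1380768805994 ≈ -7.6949e+5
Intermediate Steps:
h(T, u) = 1886*T
k = 1488410929703/1380768805994 (k = 1157116*(1/1163119) + 197346*(1/2374252) = 1157116/1163119 + 98673/1187126 = 1488410929703/1380768805994 ≈ 1.0780)
h(-408, 1779) - k = 1886*(-408) - 1*1488410929703/1380768805994 = -769488 - 1488410929703/1380768805994 = -1062486515397640775/1380768805994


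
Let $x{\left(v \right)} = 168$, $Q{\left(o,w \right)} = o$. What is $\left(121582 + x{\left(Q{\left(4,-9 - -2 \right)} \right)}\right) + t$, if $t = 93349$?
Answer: $215099$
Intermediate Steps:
$\left(121582 + x{\left(Q{\left(4,-9 - -2 \right)} \right)}\right) + t = \left(121582 + 168\right) + 93349 = 121750 + 93349 = 215099$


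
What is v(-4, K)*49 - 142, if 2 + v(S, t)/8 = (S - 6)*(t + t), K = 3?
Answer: -24446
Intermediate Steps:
v(S, t) = -16 + 16*t*(-6 + S) (v(S, t) = -16 + 8*((S - 6)*(t + t)) = -16 + 8*((-6 + S)*(2*t)) = -16 + 8*(2*t*(-6 + S)) = -16 + 16*t*(-6 + S))
v(-4, K)*49 - 142 = (-16 - 96*3 + 16*(-4)*3)*49 - 142 = (-16 - 288 - 192)*49 - 142 = -496*49 - 142 = -24304 - 142 = -24446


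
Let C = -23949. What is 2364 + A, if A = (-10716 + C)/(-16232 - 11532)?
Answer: 65668761/27764 ≈ 2365.3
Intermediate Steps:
A = 34665/27764 (A = (-10716 - 23949)/(-16232 - 11532) = -34665/(-27764) = -34665*(-1/27764) = 34665/27764 ≈ 1.2486)
2364 + A = 2364 + 34665/27764 = 65668761/27764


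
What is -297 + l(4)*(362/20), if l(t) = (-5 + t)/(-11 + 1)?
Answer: -29519/100 ≈ -295.19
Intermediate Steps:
l(t) = ½ - t/10 (l(t) = (-5 + t)/(-10) = (-5 + t)*(-⅒) = ½ - t/10)
-297 + l(4)*(362/20) = -297 + (½ - ⅒*4)*(362/20) = -297 + (½ - ⅖)*(362*(1/20)) = -297 + (⅒)*(181/10) = -297 + 181/100 = -29519/100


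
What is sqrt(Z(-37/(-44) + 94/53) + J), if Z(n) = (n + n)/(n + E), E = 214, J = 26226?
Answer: 2*sqrt(1673033289709945)/505145 ≈ 161.94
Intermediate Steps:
Z(n) = 2*n/(214 + n) (Z(n) = (n + n)/(n + 214) = (2*n)/(214 + n) = 2*n/(214 + n))
sqrt(Z(-37/(-44) + 94/53) + J) = sqrt(2*(-37/(-44) + 94/53)/(214 + (-37/(-44) + 94/53)) + 26226) = sqrt(2*(-37*(-1/44) + 94*(1/53))/(214 + (-37*(-1/44) + 94*(1/53))) + 26226) = sqrt(2*(37/44 + 94/53)/(214 + (37/44 + 94/53)) + 26226) = sqrt(2*(6097/2332)/(214 + 6097/2332) + 26226) = sqrt(2*(6097/2332)/(505145/2332) + 26226) = sqrt(2*(6097/2332)*(2332/505145) + 26226) = sqrt(12194/505145 + 26226) = sqrt(13247944964/505145) = 2*sqrt(1673033289709945)/505145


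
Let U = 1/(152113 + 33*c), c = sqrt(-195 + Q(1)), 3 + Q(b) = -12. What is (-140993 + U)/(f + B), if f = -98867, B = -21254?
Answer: 3262379707412674/2779430984888539 + 33*I*sqrt(210)/2779430984888539 ≈ 1.1738 + 1.7206e-13*I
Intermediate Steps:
Q(b) = -15 (Q(b) = -3 - 12 = -15)
c = I*sqrt(210) (c = sqrt(-195 - 15) = sqrt(-210) = I*sqrt(210) ≈ 14.491*I)
U = 1/(152113 + 33*I*sqrt(210)) (U = 1/(152113 + 33*(I*sqrt(210))) = 1/(152113 + 33*I*sqrt(210)) ≈ 6.574e-6 - 2.067e-8*I)
(-140993 + U)/(f + B) = (-140993 + (152113/23138593459 - 33*I*sqrt(210)/23138593459))/(-98867 - 21254) = (-3262379707412674/23138593459 - 33*I*sqrt(210)/23138593459)/(-120121) = (-3262379707412674/23138593459 - 33*I*sqrt(210)/23138593459)*(-1/120121) = 3262379707412674/2779430984888539 + 33*I*sqrt(210)/2779430984888539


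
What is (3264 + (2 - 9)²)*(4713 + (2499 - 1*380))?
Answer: 22634416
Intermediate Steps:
(3264 + (2 - 9)²)*(4713 + (2499 - 1*380)) = (3264 + (-7)²)*(4713 + (2499 - 380)) = (3264 + 49)*(4713 + 2119) = 3313*6832 = 22634416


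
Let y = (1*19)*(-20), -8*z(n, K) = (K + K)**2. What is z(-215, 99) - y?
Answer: -9041/2 ≈ -4520.5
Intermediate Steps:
z(n, K) = -K**2/2 (z(n, K) = -(K + K)**2/8 = -4*K**2/8 = -K**2/2)
y = -380 (y = 19*(-20) = -380)
z(-215, 99) - y = -1/2*99**2 - 1*(-380) = -1/2*9801 + 380 = -9801/2 + 380 = -9041/2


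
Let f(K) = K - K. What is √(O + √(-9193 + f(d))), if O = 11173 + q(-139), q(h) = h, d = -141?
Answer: √(11034 + I*√9193) ≈ 105.04 + 0.4564*I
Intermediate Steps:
O = 11034 (O = 11173 - 139 = 11034)
f(K) = 0
√(O + √(-9193 + f(d))) = √(11034 + √(-9193 + 0)) = √(11034 + √(-9193)) = √(11034 + I*√9193)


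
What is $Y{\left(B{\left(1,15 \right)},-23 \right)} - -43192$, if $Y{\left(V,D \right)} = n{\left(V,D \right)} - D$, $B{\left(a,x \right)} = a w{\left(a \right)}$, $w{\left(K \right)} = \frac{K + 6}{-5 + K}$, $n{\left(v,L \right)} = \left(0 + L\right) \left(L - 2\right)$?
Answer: $43790$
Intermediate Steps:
$n{\left(v,L \right)} = L \left(-2 + L\right)$
$w{\left(K \right)} = \frac{6 + K}{-5 + K}$
$B{\left(a,x \right)} = \frac{a \left(6 + a\right)}{-5 + a}$ ($B{\left(a,x \right)} = a \frac{6 + a}{-5 + a} = \frac{a \left(6 + a\right)}{-5 + a}$)
$Y{\left(V,D \right)} = - D + D \left(-2 + D\right)$ ($Y{\left(V,D \right)} = D \left(-2 + D\right) - D = - D + D \left(-2 + D\right)$)
$Y{\left(B{\left(1,15 \right)},-23 \right)} - -43192 = - 23 \left(-3 - 23\right) - -43192 = \left(-23\right) \left(-26\right) + 43192 = 598 + 43192 = 43790$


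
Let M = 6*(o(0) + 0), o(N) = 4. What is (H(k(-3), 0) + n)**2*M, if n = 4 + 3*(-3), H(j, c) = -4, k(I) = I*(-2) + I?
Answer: 1944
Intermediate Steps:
k(I) = -I (k(I) = -2*I + I = -I)
n = -5 (n = 4 - 9 = -5)
M = 24 (M = 6*(4 + 0) = 6*4 = 24)
(H(k(-3), 0) + n)**2*M = (-4 - 5)**2*24 = (-9)**2*24 = 81*24 = 1944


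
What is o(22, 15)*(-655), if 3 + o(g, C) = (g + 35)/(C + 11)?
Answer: 13755/26 ≈ 529.04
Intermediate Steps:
o(g, C) = -3 + (35 + g)/(11 + C) (o(g, C) = -3 + (g + 35)/(C + 11) = -3 + (35 + g)/(11 + C))
o(22, 15)*(-655) = ((2 + 22 - 3*15)/(11 + 15))*(-655) = ((2 + 22 - 45)/26)*(-655) = ((1/26)*(-21))*(-655) = -21/26*(-655) = 13755/26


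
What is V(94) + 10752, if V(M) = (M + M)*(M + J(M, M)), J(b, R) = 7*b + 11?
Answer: 154196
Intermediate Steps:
J(b, R) = 11 + 7*b
V(M) = 2*M*(11 + 8*M) (V(M) = (M + M)*(M + (11 + 7*M)) = (2*M)*(11 + 8*M) = 2*M*(11 + 8*M))
V(94) + 10752 = 2*94*(11 + 8*94) + 10752 = 2*94*(11 + 752) + 10752 = 2*94*763 + 10752 = 143444 + 10752 = 154196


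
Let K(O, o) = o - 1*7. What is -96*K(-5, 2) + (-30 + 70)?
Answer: 520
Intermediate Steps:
K(O, o) = -7 + o (K(O, o) = o - 7 = -7 + o)
-96*K(-5, 2) + (-30 + 70) = -96*(-7 + 2) + (-30 + 70) = -96*(-5) + 40 = 480 + 40 = 520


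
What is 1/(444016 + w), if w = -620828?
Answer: -1/176812 ≈ -5.6557e-6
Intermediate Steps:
1/(444016 + w) = 1/(444016 - 620828) = 1/(-176812) = -1/176812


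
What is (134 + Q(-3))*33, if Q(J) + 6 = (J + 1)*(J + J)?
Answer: 4620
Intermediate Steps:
Q(J) = -6 + 2*J*(1 + J) (Q(J) = -6 + (J + 1)*(J + J) = -6 + (1 + J)*(2*J) = -6 + 2*J*(1 + J))
(134 + Q(-3))*33 = (134 + (-6 + 2*(-3) + 2*(-3)**2))*33 = (134 + (-6 - 6 + 2*9))*33 = (134 + (-6 - 6 + 18))*33 = (134 + 6)*33 = 140*33 = 4620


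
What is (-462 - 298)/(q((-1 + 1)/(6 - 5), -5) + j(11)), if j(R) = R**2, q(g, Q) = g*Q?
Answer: -760/121 ≈ -6.2810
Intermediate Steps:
q(g, Q) = Q*g
(-462 - 298)/(q((-1 + 1)/(6 - 5), -5) + j(11)) = (-462 - 298)/(-5*(-1 + 1)/(6 - 5) + 11**2) = -760/(-0/1 + 121) = -760/(-0 + 121) = -760/(-5*0 + 121) = -760/(0 + 121) = -760/121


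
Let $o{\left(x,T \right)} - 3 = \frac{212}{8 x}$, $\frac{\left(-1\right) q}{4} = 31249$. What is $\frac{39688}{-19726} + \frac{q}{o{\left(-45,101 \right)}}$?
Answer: $- \frac{15851357924}{305753} \approx -51844.0$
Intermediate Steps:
$q = -124996$ ($q = \left(-4\right) 31249 = -124996$)
$o{\left(x,T \right)} = 3 + \frac{53}{2 x}$ ($o{\left(x,T \right)} = 3 + \frac{212}{8 x} = 3 + 212 \frac{1}{8 x} = 3 + \frac{53}{2 x}$)
$\frac{39688}{-19726} + \frac{q}{o{\left(-45,101 \right)}} = \frac{39688}{-19726} - \frac{124996}{3 + \frac{53}{2 \left(-45\right)}} = 39688 \left(- \frac{1}{19726}\right) - \frac{124996}{3 + \frac{53}{2} \left(- \frac{1}{45}\right)} = - \frac{19844}{9863} - \frac{124996}{3 - \frac{53}{90}} = - \frac{19844}{9863} - \frac{124996}{\frac{217}{90}} = - \frac{19844}{9863} - \frac{11249640}{217} = - \frac{15851357924}{305753}$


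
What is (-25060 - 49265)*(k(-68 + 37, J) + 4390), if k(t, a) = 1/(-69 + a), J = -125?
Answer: -63299555175/194 ≈ -3.2629e+8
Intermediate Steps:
(-25060 - 49265)*(k(-68 + 37, J) + 4390) = (-25060 - 49265)*(1/(-69 - 125) + 4390) = -74325*(1/(-194) + 4390) = -74325*(-1/194 + 4390) = -74325*851659/194 = -63299555175/194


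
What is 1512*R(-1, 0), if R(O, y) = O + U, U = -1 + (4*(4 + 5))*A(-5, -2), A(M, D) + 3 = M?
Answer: -438480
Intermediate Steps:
A(M, D) = -3 + M
U = -289 (U = -1 + (4*(4 + 5))*(-3 - 5) = -1 + (4*9)*(-8) = -1 + 36*(-8) = -1 - 288 = -289)
R(O, y) = -289 + O (R(O, y) = O - 289 = -289 + O)
1512*R(-1, 0) = 1512*(-289 - 1) = 1512*(-290) = -438480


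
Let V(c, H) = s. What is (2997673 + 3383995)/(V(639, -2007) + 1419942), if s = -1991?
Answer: 6381668/1417951 ≈ 4.5006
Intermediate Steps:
V(c, H) = -1991
(2997673 + 3383995)/(V(639, -2007) + 1419942) = (2997673 + 3383995)/(-1991 + 1419942) = 6381668/1417951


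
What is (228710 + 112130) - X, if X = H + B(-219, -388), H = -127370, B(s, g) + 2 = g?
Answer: 468600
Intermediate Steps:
B(s, g) = -2 + g
X = -127760 (X = -127370 + (-2 - 388) = -127370 - 390 = -127760)
(228710 + 112130) - X = (228710 + 112130) - 1*(-127760) = 340840 + 127760 = 468600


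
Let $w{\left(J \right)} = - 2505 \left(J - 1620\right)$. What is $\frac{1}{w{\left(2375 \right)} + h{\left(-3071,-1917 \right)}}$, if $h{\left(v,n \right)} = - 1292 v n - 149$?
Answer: $- \frac{1}{7608033668} \approx -1.3144 \cdot 10^{-10}$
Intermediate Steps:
$h{\left(v,n \right)} = -149 - 1292 n v$ ($h{\left(v,n \right)} = - 1292 n v - 149 = -149 - 1292 n v$)
$w{\left(J \right)} = 4058100 - 2505 J$ ($w{\left(J \right)} = - 2505 \left(-1620 + J\right) = 4058100 - 2505 J$)
$\frac{1}{w{\left(2375 \right)} + h{\left(-3071,-1917 \right)}} = \frac{1}{\left(4058100 - 5949375\right) - \left(149 - -7606142244\right)} = \frac{1}{\left(4058100 - 5949375\right) - 7606142393} = \frac{1}{-1891275 - 7606142393} = \frac{1}{-7608033668} = - \frac{1}{7608033668}$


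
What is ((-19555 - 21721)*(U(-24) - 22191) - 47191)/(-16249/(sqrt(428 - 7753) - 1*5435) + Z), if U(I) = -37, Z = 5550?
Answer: 150525209647802230655/911088148201501 - 74537066452565*I*sqrt(293)/911088148201501 ≈ 1.6521e+5 - 1.4004*I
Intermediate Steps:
((-19555 - 21721)*(U(-24) - 22191) - 47191)/(-16249/(sqrt(428 - 7753) - 1*5435) + Z) = ((-19555 - 21721)*(-37 - 22191) - 47191)/(-16249/(sqrt(428 - 7753) - 1*5435) + 5550) = (-41276*(-22228) - 47191)/(-16249/(sqrt(-7325) - 5435) + 5550) = (917482928 - 47191)/(-16249/(5*I*sqrt(293) - 5435) + 5550) = 917435737/(-16249/(-5435 + 5*I*sqrt(293)) + 5550) = 917435737/(5550 - 16249/(-5435 + 5*I*sqrt(293)))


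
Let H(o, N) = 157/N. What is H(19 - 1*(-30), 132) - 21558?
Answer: -2845499/132 ≈ -21557.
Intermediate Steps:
H(19 - 1*(-30), 132) - 21558 = 157/132 - 21558 = -2845499/132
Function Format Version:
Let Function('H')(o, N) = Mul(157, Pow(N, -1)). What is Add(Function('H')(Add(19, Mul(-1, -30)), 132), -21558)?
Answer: Rational(-2845499, 132) ≈ -21557.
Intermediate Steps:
Add(Function('H')(Add(19, Mul(-1, -30)), 132), -21558) = Add(Mul(157, Pow(132, -1)), -21558) = Add(Mul(157, Rational(1, 132)), -21558) = Add(Rational(157, 132), -21558) = Rational(-2845499, 132)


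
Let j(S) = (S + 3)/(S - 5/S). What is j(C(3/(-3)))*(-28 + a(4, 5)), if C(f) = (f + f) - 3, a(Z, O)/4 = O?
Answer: -4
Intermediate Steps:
a(Z, O) = 4*O
C(f) = -3 + 2*f (C(f) = 2*f - 3 = -3 + 2*f)
j(S) = (3 + S)/(S - 5/S)
j(C(3/(-3)))*(-28 + a(4, 5)) = ((-3 + 2*(3/(-3)))*(3 + (-3 + 2*(3/(-3))))/(-5 + (-3 + 2*(3/(-3)))²))*(-28 + 4*5) = ((-3 + 2*(3*(-⅓)))*(3 + (-3 + 2*(3*(-⅓))))/(-5 + (-3 + 2*(3*(-⅓)))²))*(-28 + 20) = ((-3 + 2*(-1))*(3 + (-3 + 2*(-1)))/(-5 + (-3 + 2*(-1))²))*(-8) = ((-3 - 2)*(3 + (-3 - 2))/(-5 + (-3 - 2)²))*(-8) = -5*(3 - 5)/(-5 + (-5)²)*(-8) = -5*(-2)/(-5 + 25)*(-8) = -5*(-2)/20*(-8) = -5*1/20*(-2)*(-8) = (½)*(-8) = -4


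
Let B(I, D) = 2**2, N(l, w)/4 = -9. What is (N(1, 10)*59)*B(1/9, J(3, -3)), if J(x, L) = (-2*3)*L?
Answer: -8496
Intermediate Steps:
N(l, w) = -36 (N(l, w) = 4*(-9) = -36)
J(x, L) = -6*L
B(I, D) = 4
(N(1, 10)*59)*B(1/9, J(3, -3)) = -36*59*4 = -2124*4 = -8496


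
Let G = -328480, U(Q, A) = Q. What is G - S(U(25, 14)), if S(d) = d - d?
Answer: -328480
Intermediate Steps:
S(d) = 0
G - S(U(25, 14)) = -328480 - 1*0 = -328480 + 0 = -328480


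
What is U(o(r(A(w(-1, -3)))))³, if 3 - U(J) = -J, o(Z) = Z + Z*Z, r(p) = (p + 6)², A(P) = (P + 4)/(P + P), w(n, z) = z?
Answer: 3713887140357582397/2176782336 ≈ 1.7061e+9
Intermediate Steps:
A(P) = (4 + P)/(2*P) (A(P) = (4 + P)/((2*P)) = (4 + P)*(1/(2*P)) = (4 + P)/(2*P))
r(p) = (6 + p)²
o(Z) = Z + Z²
U(J) = 3 + J (U(J) = 3 - (-1)*J = 3 + J)
U(o(r(A(w(-1, -3)))))³ = (3 + (6 + (½)*(4 - 3)/(-3))²*(1 + (6 + (½)*(4 - 3)/(-3))²))³ = (3 + (6 + (½)*(-⅓)*1)²*(1 + (6 + (½)*(-⅓)*1)²))³ = (3 + (6 - ⅙)²*(1 + (6 - ⅙)²))³ = (3 + (35/6)²*(1 + (35/6)²))³ = (3 + 1225*(1 + 1225/36)/36)³ = (3 + (1225/36)*(1261/36))³ = (3 + 1544725/1296)³ = (1548613/1296)³ = 3713887140357582397/2176782336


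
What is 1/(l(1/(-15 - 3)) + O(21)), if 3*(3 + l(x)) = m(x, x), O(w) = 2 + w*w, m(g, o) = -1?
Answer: 3/1319 ≈ 0.0022744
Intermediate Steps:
O(w) = 2 + w²
l(x) = -10/3 (l(x) = -3 + (⅓)*(-1) = -3 - ⅓ = -10/3)
1/(l(1/(-15 - 3)) + O(21)) = 1/(-10/3 + (2 + 21²)) = 1/(-10/3 + (2 + 441)) = 1/(-10/3 + 443) = 1/(1319/3) = 3/1319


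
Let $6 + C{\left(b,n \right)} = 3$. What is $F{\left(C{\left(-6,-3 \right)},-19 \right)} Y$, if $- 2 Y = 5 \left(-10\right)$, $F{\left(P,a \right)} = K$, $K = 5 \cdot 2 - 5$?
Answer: $125$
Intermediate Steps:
$C{\left(b,n \right)} = -3$ ($C{\left(b,n \right)} = -6 + 3 = -3$)
$K = 5$ ($K = 10 - 5 = 5$)
$F{\left(P,a \right)} = 5$
$Y = 25$ ($Y = - \frac{5 \left(-10\right)}{2} = \left(- \frac{1}{2}\right) \left(-50\right) = 25$)
$F{\left(C{\left(-6,-3 \right)},-19 \right)} Y = 5 \cdot 25 = 125$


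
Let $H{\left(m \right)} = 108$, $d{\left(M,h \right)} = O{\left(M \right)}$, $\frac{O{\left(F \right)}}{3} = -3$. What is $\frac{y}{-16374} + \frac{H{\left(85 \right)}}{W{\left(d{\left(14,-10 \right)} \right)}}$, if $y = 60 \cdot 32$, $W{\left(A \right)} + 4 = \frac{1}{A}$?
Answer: $- \frac{2664428}{100973} \approx -26.388$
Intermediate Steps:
$O{\left(F \right)} = -9$ ($O{\left(F \right)} = 3 \left(-3\right) = -9$)
$d{\left(M,h \right)} = -9$
$W{\left(A \right)} = -4 + \frac{1}{A}$
$y = 1920$
$\frac{y}{-16374} + \frac{H{\left(85 \right)}}{W{\left(d{\left(14,-10 \right)} \right)}} = \frac{1920}{-16374} + \frac{108}{-4 + \frac{1}{-9}} = 1920 \left(- \frac{1}{16374}\right) + \frac{108}{-4 - \frac{1}{9}} = - \frac{320}{2729} + \frac{108}{- \frac{37}{9}} = - \frac{320}{2729} + 108 \left(- \frac{9}{37}\right) = - \frac{320}{2729} - \frac{972}{37} = - \frac{2664428}{100973}$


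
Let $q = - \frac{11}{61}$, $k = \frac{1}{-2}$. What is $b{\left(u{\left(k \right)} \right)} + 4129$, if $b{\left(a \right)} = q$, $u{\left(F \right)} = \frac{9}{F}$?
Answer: $\frac{251858}{61} \approx 4128.8$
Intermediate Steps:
$k = - \frac{1}{2} \approx -0.5$
$q = - \frac{11}{61}$ ($q = \left(-11\right) \frac{1}{61} = - \frac{11}{61} \approx -0.18033$)
$b{\left(a \right)} = - \frac{11}{61}$
$b{\left(u{\left(k \right)} \right)} + 4129 = - \frac{11}{61} + 4129 = \frac{251858}{61}$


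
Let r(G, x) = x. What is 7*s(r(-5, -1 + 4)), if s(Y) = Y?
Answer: 21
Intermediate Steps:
7*s(r(-5, -1 + 4)) = 7*(-1 + 4) = 7*3 = 21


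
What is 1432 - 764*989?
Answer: -754164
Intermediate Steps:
1432 - 764*989 = 1432 - 755596 = -754164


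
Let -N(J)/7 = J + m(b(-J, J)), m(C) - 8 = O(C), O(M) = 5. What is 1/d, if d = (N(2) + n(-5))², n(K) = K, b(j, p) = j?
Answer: 1/12100 ≈ 8.2645e-5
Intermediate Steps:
m(C) = 13 (m(C) = 8 + 5 = 13)
N(J) = -91 - 7*J (N(J) = -7*(J + 13) = -7*(13 + J) = -91 - 7*J)
d = 12100 (d = ((-91 - 7*2) - 5)² = ((-91 - 14) - 5)² = (-105 - 5)² = (-110)² = 12100)
1/d = 1/12100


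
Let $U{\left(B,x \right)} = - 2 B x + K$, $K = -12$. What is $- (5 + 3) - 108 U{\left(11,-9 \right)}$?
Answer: $-20096$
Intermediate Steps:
$U{\left(B,x \right)} = -12 - 2 B x$ ($U{\left(B,x \right)} = - 2 B x - 12 = -12 - 2 B x$)
$- (5 + 3) - 108 U{\left(11,-9 \right)} = - (5 + 3) - 108 \left(-12 - 22 \left(-9\right)\right) = \left(-1\right) 8 - 108 \left(-12 + 198\right) = -8 - 20088 = -20096$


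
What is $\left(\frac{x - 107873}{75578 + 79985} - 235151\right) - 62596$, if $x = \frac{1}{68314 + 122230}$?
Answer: $- \frac{8825716919752095}{29641596272} \approx -2.9775 \cdot 10^{5}$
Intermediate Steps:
$x = \frac{1}{190544} \approx 5.2481 \cdot 10^{-6}$
$\left(\frac{x - 107873}{75578 + 79985} - 235151\right) - 62596 = \left(\frac{\frac{1}{190544} - 107873}{75578 + 79985} - 235151\right) - 62596 = \left(- \frac{20554552911}{190544 \cdot 155563} - 235151\right) - 62596 = \left(\left(- \frac{20554552911}{190544}\right) \frac{1}{155563} - 235151\right) - 62596 = \left(- \frac{20554552911}{29641596272} - 235151\right) - 62596 = - \frac{6970271559509983}{29641596272} - 62596 = - \frac{8825716919752095}{29641596272}$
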